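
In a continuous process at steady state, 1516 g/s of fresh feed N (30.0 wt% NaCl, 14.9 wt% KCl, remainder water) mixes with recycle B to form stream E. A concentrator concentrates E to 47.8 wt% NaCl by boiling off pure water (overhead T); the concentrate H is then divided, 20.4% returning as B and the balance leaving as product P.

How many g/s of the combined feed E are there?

Overall NaCl balance (none leaves overhead): NaCl in fresh feed = NaCl in product, i.e. 1516×0.300 = (1−0.204)·H·0.478.
H = 454.8/(0.478×0.796) = 1195.3 g/s.
Recycle B = 0.204×1195.3 = 243.84 g/s.
Combined feed E = 1516 + 243.84 = 1759.8 g/s.

1760 g/s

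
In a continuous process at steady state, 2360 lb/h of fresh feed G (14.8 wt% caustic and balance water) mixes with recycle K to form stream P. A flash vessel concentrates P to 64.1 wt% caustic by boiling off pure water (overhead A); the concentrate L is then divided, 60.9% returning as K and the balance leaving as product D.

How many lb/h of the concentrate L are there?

1394 lb/h

Overall caustic balance (none leaves overhead): caustic in fresh feed = caustic in product, i.e. 2360×0.148 = (1−0.609)·L·0.641.
L = 349.28/(0.641×0.391) = 1393.6 lb/h.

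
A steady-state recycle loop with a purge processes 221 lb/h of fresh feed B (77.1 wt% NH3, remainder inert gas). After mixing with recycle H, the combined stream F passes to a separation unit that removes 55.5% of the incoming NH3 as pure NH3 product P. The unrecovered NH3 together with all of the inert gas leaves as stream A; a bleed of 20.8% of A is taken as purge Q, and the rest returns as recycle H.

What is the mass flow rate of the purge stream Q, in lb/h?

74.96 lb/h

inert gas enters only via B and leaves only via the purge: 221×0.229 = 0.208×(inert gas in A), and the separation unit passes all inert gas, so inert gas in F = inert gas in A = 243.31 lb/h.
NH3 in F: m_A = 221×0.771 + (1−0.208)·(1−0.555)·m_A, so m_A = 170.39/0.6476 = 263.13 lb/h.
A = (1−0.555)×263.13 + 243.31 = 360.4 lb/h.
Purge Q = 0.208×360.4 = 74.964 lb/h.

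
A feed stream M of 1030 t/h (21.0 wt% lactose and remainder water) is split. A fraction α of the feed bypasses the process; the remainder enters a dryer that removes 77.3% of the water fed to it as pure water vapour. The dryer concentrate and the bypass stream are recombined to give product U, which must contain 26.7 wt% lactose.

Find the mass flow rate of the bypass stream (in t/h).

669.9 t/h

All 1030×0.210 = 216.3 t/h of lactose reaches U, so U = 216.3/0.267 = 810.11 t/h and vapour = 219.89 t/h.
The evaporator receives (1−α)·1030 of feed at 0.790 water and removes 0.773 of that water:
0.773×0.790×(1−α)×1030 = 219.89
(1−α) = 219.89/628.99 = 0.3496;  α = 0.6504.
Bypass flow = 0.6504×1030 = 669.92 t/h.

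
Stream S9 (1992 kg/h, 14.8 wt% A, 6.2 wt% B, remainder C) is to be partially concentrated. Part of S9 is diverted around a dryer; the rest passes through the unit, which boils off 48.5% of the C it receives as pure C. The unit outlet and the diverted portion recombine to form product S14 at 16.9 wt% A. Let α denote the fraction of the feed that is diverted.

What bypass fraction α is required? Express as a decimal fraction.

All 1992×0.148 = 294.82 kg/h of A reaches S14, so S14 = 294.82/0.169 = 1744.5 kg/h and vapour = 247.53 kg/h.
The evaporator receives (1−α)·1992 of feed at 0.790 C and removes 0.485 of that C:
0.485×0.790×(1−α)×1992 = 247.53
(1−α) = 247.53/763.23 = 0.3243;  α = 0.6757.

0.676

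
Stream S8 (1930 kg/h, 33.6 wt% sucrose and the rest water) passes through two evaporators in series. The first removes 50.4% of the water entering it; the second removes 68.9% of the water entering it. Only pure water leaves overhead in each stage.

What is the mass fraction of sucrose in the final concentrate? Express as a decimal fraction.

water in feed = 1930×0.664 = 1281.5 kg/h.
After stage 1: water left = (1−0.504)×1281.5 = 635.63; stream total = 1284.1 kg/h.
After stage 2: water left = (1−0.689)×635.63 = 197.68; final concentrate = 846.16 kg/h.
sucrose fraction = 648.48/846.16 = 0.766.

0.766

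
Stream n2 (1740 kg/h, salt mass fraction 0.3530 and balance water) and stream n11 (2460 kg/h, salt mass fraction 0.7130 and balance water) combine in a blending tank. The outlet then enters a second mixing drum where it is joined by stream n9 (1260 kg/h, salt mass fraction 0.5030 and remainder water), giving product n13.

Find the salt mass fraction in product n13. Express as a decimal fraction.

Overall, product flow = 5460 kg/h.
salt in = 1740×0.353 + 2460×0.713 + 1260×0.503 = 3002 kg/h.
salt fraction in n13 = 0.5498.

0.5498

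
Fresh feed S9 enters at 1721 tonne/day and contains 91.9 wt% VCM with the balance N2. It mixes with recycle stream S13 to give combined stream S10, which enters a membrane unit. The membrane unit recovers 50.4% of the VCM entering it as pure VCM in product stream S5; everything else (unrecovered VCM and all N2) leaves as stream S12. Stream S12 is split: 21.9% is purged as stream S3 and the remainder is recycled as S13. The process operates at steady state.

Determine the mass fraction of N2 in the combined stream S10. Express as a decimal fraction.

N2 enters only via S9 and leaves only via the purge: 1721×0.081 = 0.219×(N2 in S12), and the membrane unit passes all N2, so N2 in S10 = N2 in S12 = 636.53 tonne/day.
VCM in S10: m_A = 1721×0.919 + (1−0.219)·(1−0.504)·m_A, so m_A = 1581.6/0.6126 = 2581.7 tonne/day.
S10 = 2581.7 + 636.53 = 3218.2 tonne/day.
N2 fraction in S10 = 636.53/3218.2 = 0.198.

0.198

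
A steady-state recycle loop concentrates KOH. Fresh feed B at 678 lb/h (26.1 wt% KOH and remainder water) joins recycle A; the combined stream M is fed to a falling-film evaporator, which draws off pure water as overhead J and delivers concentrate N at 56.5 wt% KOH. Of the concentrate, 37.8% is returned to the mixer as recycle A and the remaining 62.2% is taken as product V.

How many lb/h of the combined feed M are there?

Overall KOH balance (none leaves overhead): KOH in fresh feed = KOH in product, i.e. 678×0.261 = (1−0.378)·N·0.565.
N = 176.96/(0.565×0.622) = 503.54 lb/h.
Recycle A = 0.378×503.54 = 190.34 lb/h.
Combined feed M = 678 + 190.34 = 868.34 lb/h.

868.3 lb/h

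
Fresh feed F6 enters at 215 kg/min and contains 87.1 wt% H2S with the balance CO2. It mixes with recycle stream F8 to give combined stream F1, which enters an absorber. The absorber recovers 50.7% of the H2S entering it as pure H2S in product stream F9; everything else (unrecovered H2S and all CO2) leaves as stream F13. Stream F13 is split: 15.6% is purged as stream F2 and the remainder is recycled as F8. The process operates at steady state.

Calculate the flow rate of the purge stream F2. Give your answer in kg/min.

CO2 enters only via F6 and leaves only via the purge: 215×0.129 = 0.156×(CO2 in F13), and the absorber passes all CO2, so CO2 in F1 = CO2 in F13 = 177.79 kg/min.
H2S in F1: m_A = 215×0.871 + (1−0.156)·(1−0.507)·m_A, so m_A = 187.26/0.5839 = 320.71 kg/min.
F13 = (1−0.507)×320.71 + 177.79 = 335.9 kg/min.
Purge F2 = 0.156×335.9 = 52.4 kg/min.

52.4 kg/min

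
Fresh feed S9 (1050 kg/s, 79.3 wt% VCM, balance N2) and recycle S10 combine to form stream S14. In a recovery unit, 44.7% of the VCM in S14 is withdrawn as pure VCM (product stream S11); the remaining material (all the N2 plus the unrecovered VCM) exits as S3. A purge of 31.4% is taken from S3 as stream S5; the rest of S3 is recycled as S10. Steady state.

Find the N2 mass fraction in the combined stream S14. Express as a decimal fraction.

N2 enters only via S9 and leaves only via the purge: 1050×0.207 = 0.314×(N2 in S3), and the recovery unit passes all N2, so N2 in S14 = N2 in S3 = 692.2 kg/s.
VCM in S14: m_A = 1050×0.793 + (1−0.314)·(1−0.447)·m_A, so m_A = 832.65/0.6206 = 1341.6 kg/s.
S14 = 1341.6 + 692.2 = 2033.8 kg/s.
N2 fraction in S14 = 692.2/2033.8 = 0.3403.

0.3403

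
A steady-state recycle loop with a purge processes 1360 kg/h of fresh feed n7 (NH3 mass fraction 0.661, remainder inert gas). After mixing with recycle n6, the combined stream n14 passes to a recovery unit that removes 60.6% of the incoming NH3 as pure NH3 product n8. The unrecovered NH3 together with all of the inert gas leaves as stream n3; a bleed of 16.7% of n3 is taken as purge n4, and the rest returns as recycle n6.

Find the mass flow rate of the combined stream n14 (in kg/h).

inert gas enters only via n7 and leaves only via the purge: 1360×0.339 = 0.167×(inert gas in n3), and the recovery unit passes all inert gas, so inert gas in n14 = inert gas in n3 = 2760.7 kg/h.
NH3 in n14: m_A = 1360×0.661 + (1−0.167)·(1−0.606)·m_A, so m_A = 898.96/0.6718 = 1338.1 kg/h.
n14 = 1338.1 + 2760.7 = 4098.9 kg/h.

4099 kg/h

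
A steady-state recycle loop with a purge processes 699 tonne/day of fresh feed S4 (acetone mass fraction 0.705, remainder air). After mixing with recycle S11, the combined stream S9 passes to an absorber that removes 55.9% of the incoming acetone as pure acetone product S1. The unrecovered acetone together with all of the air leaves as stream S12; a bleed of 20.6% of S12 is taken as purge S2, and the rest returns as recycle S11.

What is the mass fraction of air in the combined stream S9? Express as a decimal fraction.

0.569

air enters only via S4 and leaves only via the purge: 699×0.295 = 0.206×(air in S12), and the absorber passes all air, so air in S9 = air in S12 = 1001 tonne/day.
acetone in S9: m_A = 699×0.705 + (1−0.206)·(1−0.559)·m_A, so m_A = 492.79/0.6498 = 758.33 tonne/day.
S9 = 758.33 + 1001 = 1759.3 tonne/day.
air fraction in S9 = 1001/1759.3 = 0.569.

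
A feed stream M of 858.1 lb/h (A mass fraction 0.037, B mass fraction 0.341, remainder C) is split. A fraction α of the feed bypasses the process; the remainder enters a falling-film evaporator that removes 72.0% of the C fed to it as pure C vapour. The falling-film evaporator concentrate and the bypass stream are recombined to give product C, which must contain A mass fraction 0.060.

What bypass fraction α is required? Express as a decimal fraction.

All 858.1×0.037 = 31.75 lb/h of A reaches C, so C = 31.75/0.060 = 529.16 lb/h and vapour = 328.94 lb/h.
The evaporator receives (1−α)·858.1 of feed at 0.622 C and removes 0.720 of that C:
0.720×0.622×(1−α)×858.1 = 328.94
(1−α) = 328.94/384.29 = 0.8560;  α = 0.1440.

0.144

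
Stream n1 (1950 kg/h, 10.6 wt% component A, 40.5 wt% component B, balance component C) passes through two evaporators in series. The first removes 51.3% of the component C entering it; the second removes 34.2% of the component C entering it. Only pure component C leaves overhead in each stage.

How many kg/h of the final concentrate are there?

1302 kg/h

component C in feed = 1950×0.489 = 953.55 kg/h.
After stage 1: component C left = (1−0.513)×953.55 = 464.38; stream total = 1460.8 kg/h.
After stage 2: component C left = (1−0.342)×464.38 = 305.56; final concentrate = 1302 kg/h.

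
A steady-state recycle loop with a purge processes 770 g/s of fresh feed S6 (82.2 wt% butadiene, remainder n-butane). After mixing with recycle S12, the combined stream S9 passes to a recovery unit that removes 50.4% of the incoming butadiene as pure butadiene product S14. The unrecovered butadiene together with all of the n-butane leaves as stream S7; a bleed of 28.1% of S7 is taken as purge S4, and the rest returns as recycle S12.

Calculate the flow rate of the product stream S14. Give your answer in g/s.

495.8 g/s

butadiene in S9: m_A = 770×0.822 + (1−0.281)·(1−0.504)·m_A, so m_A = 632.94/0.6434 = 983.78 g/s.
Product S14 = 0.504×983.78 = 495.82 g/s.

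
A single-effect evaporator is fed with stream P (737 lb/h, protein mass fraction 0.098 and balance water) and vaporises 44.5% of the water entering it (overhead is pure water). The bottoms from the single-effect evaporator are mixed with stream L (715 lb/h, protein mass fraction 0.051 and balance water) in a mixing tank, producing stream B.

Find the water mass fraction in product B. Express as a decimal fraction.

Vapour removed = 0.445×0.902×737 = 295.82 lb/h; concentrate = 441.18 lb/h.
water reaching the mixer = 368.95 (from concentrate) + 715×0.949 = 1047.5 lb/h.
Product flow = 441.18 + 715 = 1156.2 lb/h; water fraction = 0.906.

0.906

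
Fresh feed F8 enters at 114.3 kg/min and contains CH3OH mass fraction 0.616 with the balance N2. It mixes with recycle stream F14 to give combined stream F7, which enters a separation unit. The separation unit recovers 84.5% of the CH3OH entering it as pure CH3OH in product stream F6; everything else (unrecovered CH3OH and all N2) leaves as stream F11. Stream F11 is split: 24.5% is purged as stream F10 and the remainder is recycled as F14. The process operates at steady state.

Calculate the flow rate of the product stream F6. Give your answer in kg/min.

CH3OH in F7: m_A = 114.3×0.616 + (1−0.245)·(1−0.845)·m_A, so m_A = 70.409/0.8830 = 79.74 kg/min.
Product F6 = 0.845×79.74 = 67.381 kg/min.

67.38 kg/min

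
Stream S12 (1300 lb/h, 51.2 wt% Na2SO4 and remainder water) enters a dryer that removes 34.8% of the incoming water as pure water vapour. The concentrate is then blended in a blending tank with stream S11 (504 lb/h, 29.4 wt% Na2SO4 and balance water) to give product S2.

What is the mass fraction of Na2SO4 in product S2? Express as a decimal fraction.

Vapour removed = 0.348×0.488×1300 = 220.77 lb/h; concentrate = 1079.2 lb/h.
Na2SO4 reaching the mixer = 665.6 (from concentrate) + 504×0.294 = 813.78 lb/h.
Product flow = 1079.2 + 504 = 1583.2 lb/h; Na2SO4 fraction = 0.514.

0.514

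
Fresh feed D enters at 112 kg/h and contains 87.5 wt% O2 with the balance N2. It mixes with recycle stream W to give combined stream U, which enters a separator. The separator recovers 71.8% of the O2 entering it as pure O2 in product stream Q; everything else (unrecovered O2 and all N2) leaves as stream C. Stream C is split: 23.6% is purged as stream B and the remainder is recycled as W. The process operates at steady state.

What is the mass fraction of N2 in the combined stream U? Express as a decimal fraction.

0.322

N2 enters only via D and leaves only via the purge: 112×0.125 = 0.236×(N2 in C), and the separator passes all N2, so N2 in U = N2 in C = 59.322 kg/h.
O2 in U: m_A = 112×0.875 + (1−0.236)·(1−0.718)·m_A, so m_A = 98/0.7846 = 124.91 kg/h.
U = 124.91 + 59.322 = 184.23 kg/h.
N2 fraction in U = 59.322/184.23 = 0.322.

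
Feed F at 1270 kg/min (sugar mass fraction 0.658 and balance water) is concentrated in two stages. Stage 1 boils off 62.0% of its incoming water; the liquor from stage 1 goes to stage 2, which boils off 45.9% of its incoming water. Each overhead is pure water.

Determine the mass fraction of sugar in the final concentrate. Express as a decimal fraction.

0.903

water in feed = 1270×0.342 = 434.34 kg/min.
After stage 1: water left = (1−0.620)×434.34 = 165.05; stream total = 1000.7 kg/min.
After stage 2: water left = (1−0.459)×165.05 = 89.292; final concentrate = 924.95 kg/min.
sugar fraction = 835.66/924.95 = 0.903.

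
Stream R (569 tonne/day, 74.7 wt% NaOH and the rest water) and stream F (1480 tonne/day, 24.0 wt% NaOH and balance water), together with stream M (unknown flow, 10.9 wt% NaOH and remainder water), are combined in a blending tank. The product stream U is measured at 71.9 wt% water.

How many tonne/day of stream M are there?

Let M be the unknown flow. Total out = 2049 + M.
water balance: 1268.8 + 0.891·M = 0.719·(2049 + M)
(0.891 − 0.719)·M = 0.719×2049 − 1268.8 = 204.47
M = 204.47 / 0.172 = 1188.8 tonne/day

1189 tonne/day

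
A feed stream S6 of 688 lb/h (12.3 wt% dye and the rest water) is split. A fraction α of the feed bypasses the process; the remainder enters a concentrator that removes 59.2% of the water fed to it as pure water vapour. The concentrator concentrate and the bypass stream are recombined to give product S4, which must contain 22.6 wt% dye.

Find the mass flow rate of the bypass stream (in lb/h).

All 688×0.123 = 84.624 lb/h of dye reaches S4, so S4 = 84.624/0.226 = 374.44 lb/h and vapour = 313.56 lb/h.
The evaporator receives (1−α)·688 of feed at 0.877 water and removes 0.592 of that water:
0.592×0.877×(1−α)×688 = 313.56
(1−α) = 313.56/357.2 = 0.8778;  α = 0.1222.
Bypass flow = 0.1222×688 = 84.057 lb/h.

84.06 lb/h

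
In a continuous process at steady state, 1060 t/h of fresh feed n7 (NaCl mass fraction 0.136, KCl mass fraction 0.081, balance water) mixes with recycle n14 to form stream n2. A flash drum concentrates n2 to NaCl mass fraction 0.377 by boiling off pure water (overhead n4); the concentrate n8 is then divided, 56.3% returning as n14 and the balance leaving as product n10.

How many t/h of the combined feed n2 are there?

1553 t/h

Overall NaCl balance (none leaves overhead): NaCl in fresh feed = NaCl in product, i.e. 1060×0.136 = (1−0.563)·n8·0.377.
n8 = 144.16/(0.377×0.437) = 875.03 t/h.
Recycle n14 = 0.563×875.03 = 492.64 t/h.
Combined feed n2 = 1060 + 492.64 = 1552.6 t/h.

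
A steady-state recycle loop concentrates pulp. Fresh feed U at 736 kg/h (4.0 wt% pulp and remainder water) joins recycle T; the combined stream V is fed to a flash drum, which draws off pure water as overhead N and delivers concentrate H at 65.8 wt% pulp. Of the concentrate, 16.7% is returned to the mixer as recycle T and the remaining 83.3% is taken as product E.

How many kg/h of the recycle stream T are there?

Overall pulp balance (none leaves overhead): pulp in fresh feed = pulp in product, i.e. 736×0.040 = (1−0.167)·H·0.658.
H = 29.44/(0.658×0.833) = 53.711 kg/h.
Recycle T = 0.167×53.711 = 8.9698 kg/h.

8.97 kg/h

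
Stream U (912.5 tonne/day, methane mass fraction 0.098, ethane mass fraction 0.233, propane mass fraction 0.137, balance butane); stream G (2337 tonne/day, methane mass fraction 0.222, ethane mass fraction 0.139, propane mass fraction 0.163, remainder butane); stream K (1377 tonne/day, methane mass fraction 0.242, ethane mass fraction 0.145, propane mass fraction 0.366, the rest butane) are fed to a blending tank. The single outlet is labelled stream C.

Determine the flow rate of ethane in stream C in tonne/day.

737.1 tonne/day

ethane out = ethane in = 912.5×0.233 + 2337×0.139 + 1377×0.145 = 737.12 tonne/day.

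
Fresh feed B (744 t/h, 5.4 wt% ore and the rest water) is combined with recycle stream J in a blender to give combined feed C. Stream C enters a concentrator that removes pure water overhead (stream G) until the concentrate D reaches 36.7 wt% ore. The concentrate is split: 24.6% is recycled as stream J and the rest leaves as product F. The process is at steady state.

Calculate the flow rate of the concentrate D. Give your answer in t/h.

Overall ore balance (none leaves overhead): ore in fresh feed = ore in product, i.e. 744×0.054 = (1−0.246)·D·0.367.
D = 40.176/(0.367×0.754) = 145.19 t/h.

145.2 t/h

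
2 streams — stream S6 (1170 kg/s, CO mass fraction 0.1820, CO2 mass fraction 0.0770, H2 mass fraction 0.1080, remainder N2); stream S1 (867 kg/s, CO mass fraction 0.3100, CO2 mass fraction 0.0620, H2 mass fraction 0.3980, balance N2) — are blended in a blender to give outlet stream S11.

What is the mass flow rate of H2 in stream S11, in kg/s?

H2 out = H2 in = 1170×0.108 + 867×0.398 = 471.43 kg/s.

471.4 kg/s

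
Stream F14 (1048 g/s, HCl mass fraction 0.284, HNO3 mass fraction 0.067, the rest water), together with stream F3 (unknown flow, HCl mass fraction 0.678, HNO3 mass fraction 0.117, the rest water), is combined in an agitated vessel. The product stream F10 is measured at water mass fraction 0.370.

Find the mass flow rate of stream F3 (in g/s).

Let F3 be the unknown flow. Total out = 1048 + F3.
water balance: 680.15 + 0.205·F3 = 0.370·(1048 + F3)
(0.205 − 0.370)·F3 = 0.370×1048 − 680.15 = -292.39
F3 = -292.39 / -0.165 = 1772.1 g/s

1772 g/s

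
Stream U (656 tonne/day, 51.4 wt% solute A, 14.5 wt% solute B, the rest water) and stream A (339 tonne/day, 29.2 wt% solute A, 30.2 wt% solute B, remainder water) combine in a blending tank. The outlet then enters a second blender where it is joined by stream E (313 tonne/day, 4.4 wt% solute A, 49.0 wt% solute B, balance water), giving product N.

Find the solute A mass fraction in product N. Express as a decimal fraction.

Overall, product flow = 1308 tonne/day.
solute A in = 656×0.514 + 339×0.292 + 313×0.044 = 449.94 tonne/day.
solute A fraction in N = 0.3440.

0.3440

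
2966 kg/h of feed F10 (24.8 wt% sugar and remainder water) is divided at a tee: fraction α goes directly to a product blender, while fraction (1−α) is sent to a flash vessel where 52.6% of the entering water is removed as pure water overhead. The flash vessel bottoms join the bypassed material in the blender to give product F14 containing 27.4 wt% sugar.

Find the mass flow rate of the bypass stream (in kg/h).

2254 kg/h

All 2966×0.248 = 735.57 kg/h of sugar reaches F14, so F14 = 735.57/0.274 = 2684.6 kg/h and vapour = 281.45 kg/h.
The evaporator receives (1−α)·2966 of feed at 0.752 water and removes 0.526 of that water:
0.526×0.752×(1−α)×2966 = 281.45
(1−α) = 281.45/1173.2 = 0.2399;  α = 0.7601.
Bypass flow = 0.7601×2966 = 2254.5 kg/h.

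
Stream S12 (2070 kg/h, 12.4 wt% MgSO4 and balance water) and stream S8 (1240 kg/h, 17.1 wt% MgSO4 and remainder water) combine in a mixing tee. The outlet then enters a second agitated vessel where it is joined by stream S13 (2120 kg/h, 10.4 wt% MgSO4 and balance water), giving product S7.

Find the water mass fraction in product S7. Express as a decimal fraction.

0.873

Overall, product flow = 5430 kg/h.
water in = 2070×0.876 + 1240×0.829 + 2120×0.896 = 4740.8 kg/h.
water fraction in S7 = 0.873.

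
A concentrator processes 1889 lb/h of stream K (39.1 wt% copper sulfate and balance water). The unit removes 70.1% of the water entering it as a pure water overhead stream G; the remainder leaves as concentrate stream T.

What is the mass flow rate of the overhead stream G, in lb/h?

water entering = 1889×0.609 = 1150.4 lb/h; overhead removed = 0.701×1150.4 = 806.43 lb/h.

806.4 lb/h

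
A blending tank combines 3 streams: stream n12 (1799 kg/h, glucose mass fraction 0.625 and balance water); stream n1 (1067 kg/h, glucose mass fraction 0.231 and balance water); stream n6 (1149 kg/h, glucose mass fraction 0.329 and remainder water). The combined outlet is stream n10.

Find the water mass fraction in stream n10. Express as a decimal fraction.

0.564

Total flow out = 1799 + 1067 + 1149 = 4015 kg/h.
water in = 1799×0.375 + 1067×0.769 + 1149×0.671 = 2266.1 kg/h.
water mass fraction in n10 = 2266.1/4015 = 0.564.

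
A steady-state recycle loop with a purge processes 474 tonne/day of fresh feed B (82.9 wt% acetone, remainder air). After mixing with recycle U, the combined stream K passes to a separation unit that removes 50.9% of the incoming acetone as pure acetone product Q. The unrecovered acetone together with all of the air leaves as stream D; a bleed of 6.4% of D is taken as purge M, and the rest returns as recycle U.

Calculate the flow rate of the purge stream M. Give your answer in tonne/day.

103.9 tonne/day

air enters only via B and leaves only via the purge: 474×0.171 = 0.064×(air in D), and the separation unit passes all air, so air in K = air in D = 1266.5 tonne/day.
acetone in K: m_A = 474×0.829 + (1−0.064)·(1−0.509)·m_A, so m_A = 392.95/0.5404 = 727.11 tonne/day.
D = (1−0.509)×727.11 + 1266.5 = 1623.5 tonne/day.
Purge M = 0.064×1623.5 = 103.9 tonne/day.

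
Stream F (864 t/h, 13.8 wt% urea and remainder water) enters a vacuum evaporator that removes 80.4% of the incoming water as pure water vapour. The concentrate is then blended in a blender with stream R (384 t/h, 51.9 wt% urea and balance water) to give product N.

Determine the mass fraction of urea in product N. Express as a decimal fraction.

0.491

Vapour removed = 0.804×0.862×864 = 598.79 t/h; concentrate = 265.21 t/h.
urea reaching the mixer = 119.23 (from concentrate) + 384×0.519 = 318.53 t/h.
Product flow = 265.21 + 384 = 649.21 t/h; urea fraction = 0.491.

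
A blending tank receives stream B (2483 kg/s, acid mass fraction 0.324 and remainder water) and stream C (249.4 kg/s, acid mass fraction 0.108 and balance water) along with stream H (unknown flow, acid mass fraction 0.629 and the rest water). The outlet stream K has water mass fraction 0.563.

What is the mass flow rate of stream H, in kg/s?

1889 kg/s

Let H be the unknown flow. Total out = 2732.4 + H.
water balance: 1901 + 0.371·H = 0.563·(2732.4 + H)
(0.371 − 0.563)·H = 0.563×2732.4 − 1901 = -362.63
H = -362.63 / -0.192 = 1888.7 kg/s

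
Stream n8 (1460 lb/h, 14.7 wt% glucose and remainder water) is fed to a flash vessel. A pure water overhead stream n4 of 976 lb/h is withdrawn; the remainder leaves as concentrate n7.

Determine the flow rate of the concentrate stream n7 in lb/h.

484 lb/h

Concentrate = 1460 − 976 = 484 lb/h.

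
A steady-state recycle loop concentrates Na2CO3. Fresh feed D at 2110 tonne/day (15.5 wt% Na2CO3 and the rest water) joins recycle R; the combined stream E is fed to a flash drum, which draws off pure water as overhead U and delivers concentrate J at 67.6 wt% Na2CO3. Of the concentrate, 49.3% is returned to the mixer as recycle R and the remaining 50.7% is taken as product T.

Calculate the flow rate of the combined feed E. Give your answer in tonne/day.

Overall Na2CO3 balance (none leaves overhead): Na2CO3 in fresh feed = Na2CO3 in product, i.e. 2110×0.155 = (1−0.493)·J·0.676.
J = 327.05/(0.676×0.507) = 954.24 tonne/day.
Recycle R = 0.493×954.24 = 470.44 tonne/day.
Combined feed E = 2110 + 470.44 = 2580.4 tonne/day.

2580 tonne/day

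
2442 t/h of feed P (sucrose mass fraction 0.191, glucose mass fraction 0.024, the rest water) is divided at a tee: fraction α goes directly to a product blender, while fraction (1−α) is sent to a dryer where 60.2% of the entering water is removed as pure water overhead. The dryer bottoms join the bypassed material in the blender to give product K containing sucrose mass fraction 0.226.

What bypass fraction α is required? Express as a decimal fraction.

All 2442×0.191 = 466.42 t/h of sucrose reaches K, so K = 466.42/0.226 = 2063.8 t/h and vapour = 378.19 t/h.
The evaporator receives (1−α)·2442 of feed at 0.785 water and removes 0.602 of that water:
0.602×0.785×(1−α)×2442 = 378.19
(1−α) = 378.19/1154 = 0.3277;  α = 0.6723.

0.672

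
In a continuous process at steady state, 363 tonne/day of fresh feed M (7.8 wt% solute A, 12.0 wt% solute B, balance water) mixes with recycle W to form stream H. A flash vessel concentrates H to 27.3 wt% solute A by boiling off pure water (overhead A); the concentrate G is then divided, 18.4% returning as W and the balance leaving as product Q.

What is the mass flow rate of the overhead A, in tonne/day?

Overall solute A balance (none leaves overhead): solute A in fresh feed = solute A in product, i.e. 363×0.078 = (1−0.184)·G·0.273.
G = 28.314/(0.273×0.816) = 127.1 tonne/day.
Recycle W = 0.184×127.1 = 23.387 tonne/day.
Combined feed H = 363 + 23.387 = 386.39 tonne/day.
Overhead A = H − G = 386.39 − 127.1 = 259.29 tonne/day.

259.3 tonne/day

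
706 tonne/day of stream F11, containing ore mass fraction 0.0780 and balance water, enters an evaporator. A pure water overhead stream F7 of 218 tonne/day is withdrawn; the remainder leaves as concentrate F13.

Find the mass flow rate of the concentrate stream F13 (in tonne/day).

488 tonne/day

Concentrate = 706 − 218 = 488 tonne/day.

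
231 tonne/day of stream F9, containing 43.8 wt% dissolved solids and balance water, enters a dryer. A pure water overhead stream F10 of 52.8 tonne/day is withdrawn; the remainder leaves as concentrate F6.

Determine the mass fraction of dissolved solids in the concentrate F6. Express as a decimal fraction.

dissolved solids is not removed: 231×0.438 = 101.18 tonne/day of dissolved solids enters F6.
Concentrate = 231 − 52.8 = 178.2 tonne/day.
Mass fraction = 101.18/178.2 = 0.5678.

0.5678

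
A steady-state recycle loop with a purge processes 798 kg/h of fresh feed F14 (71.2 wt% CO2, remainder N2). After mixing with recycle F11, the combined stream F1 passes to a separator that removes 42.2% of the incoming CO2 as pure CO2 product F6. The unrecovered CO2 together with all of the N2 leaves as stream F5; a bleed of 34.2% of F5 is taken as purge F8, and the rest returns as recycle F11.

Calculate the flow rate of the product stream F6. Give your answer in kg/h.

386.9 kg/h

CO2 in F1: m_A = 798×0.712 + (1−0.342)·(1−0.422)·m_A, so m_A = 568.18/0.6197 = 916.89 kg/h.
Product F6 = 0.422×916.89 = 386.93 kg/h.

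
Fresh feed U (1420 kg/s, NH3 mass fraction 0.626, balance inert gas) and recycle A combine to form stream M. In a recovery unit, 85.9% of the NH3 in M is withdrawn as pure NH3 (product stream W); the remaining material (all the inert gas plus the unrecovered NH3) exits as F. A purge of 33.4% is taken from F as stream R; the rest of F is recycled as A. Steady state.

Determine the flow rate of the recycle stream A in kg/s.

inert gas enters only via U and leaves only via the purge: 1420×0.374 = 0.334×(inert gas in F), and the recovery unit passes all inert gas, so inert gas in M = inert gas in F = 1590.1 kg/s.
NH3 in M: m_A = 1420×0.626 + (1−0.334)·(1−0.859)·m_A, so m_A = 888.92/0.9061 = 981.05 kg/s.
F = (1−0.859)×981.05 + 1590.1 = 1728.4 kg/s.
Recycle A = (1−0.334)×1728.4 = 1151.1 kg/s.

1151 kg/s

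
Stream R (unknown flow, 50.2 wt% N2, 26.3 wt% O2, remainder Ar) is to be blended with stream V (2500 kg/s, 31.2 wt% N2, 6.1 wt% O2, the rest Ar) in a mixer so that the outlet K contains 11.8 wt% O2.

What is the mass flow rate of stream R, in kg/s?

982.8 kg/s

Let R be the unknown flow. Total out = 2500 + R.
O2 balance: 152.5 + 0.263·R = 0.118·(2500 + R)
(0.263 − 0.118)·R = 0.118×2500 − 152.5 = 142.5
R = 142.5 / 0.145 = 982.76 kg/s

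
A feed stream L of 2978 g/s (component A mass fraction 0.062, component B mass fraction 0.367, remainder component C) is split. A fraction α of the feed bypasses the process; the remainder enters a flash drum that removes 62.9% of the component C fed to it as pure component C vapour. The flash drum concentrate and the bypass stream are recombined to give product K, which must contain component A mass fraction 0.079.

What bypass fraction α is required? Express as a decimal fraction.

All 2978×0.062 = 184.64 g/s of component A reaches K, so K = 184.64/0.079 = 2337.2 g/s and vapour = 640.84 g/s.
The evaporator receives (1−α)·2978 of feed at 0.571 component C and removes 0.629 of that component C:
0.629×0.571×(1−α)×2978 = 640.84
(1−α) = 640.84/1069.6 = 0.5991;  α = 0.4009.

0.401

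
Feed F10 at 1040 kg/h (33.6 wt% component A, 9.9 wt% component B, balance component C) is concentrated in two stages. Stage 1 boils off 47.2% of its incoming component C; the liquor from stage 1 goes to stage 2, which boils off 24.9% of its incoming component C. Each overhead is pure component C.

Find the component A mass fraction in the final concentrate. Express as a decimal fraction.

0.5098

component C in feed = 1040×0.565 = 587.6 kg/h.
After stage 1: component C left = (1−0.472)×587.6 = 310.25; stream total = 762.65 kg/h.
After stage 2: component C left = (1−0.249)×310.25 = 233; final concentrate = 685.4 kg/h.
component A fraction = 349.44/685.4 = 0.5098.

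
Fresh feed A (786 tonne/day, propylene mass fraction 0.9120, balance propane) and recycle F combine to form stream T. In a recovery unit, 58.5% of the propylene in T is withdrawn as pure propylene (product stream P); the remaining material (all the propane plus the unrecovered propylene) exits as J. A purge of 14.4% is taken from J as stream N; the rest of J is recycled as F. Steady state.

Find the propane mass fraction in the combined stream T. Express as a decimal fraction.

propane enters only via A and leaves only via the purge: 786×0.088 = 0.144×(propane in J), and the recovery unit passes all propane, so propane in T = propane in J = 480.33 tonne/day.
propylene in T: m_A = 786×0.912 + (1−0.144)·(1−0.585)·m_A, so m_A = 716.83/0.6448 = 1111.8 tonne/day.
T = 1111.8 + 480.33 = 1592.1 tonne/day.
propane fraction in T = 480.33/1592.1 = 0.3017.

0.3017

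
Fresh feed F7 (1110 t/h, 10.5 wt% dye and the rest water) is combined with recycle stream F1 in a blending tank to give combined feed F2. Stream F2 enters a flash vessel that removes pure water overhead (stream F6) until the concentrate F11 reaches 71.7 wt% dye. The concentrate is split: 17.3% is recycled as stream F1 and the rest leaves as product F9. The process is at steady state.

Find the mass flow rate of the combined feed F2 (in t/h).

Overall dye balance (none leaves overhead): dye in fresh feed = dye in product, i.e. 1110×0.105 = (1−0.173)·F11·0.717.
F11 = 116.55/(0.717×0.827) = 196.56 t/h.
Recycle F1 = 0.173×196.56 = 34.004 t/h.
Combined feed F2 = 1110 + 34.004 = 1144 t/h.

1144 t/h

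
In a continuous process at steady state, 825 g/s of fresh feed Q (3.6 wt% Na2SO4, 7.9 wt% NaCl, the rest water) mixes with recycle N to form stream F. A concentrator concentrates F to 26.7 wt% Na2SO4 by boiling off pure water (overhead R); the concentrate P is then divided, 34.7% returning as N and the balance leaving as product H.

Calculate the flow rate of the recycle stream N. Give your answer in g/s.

Overall Na2SO4 balance (none leaves overhead): Na2SO4 in fresh feed = Na2SO4 in product, i.e. 825×0.036 = (1−0.347)·P·0.267.
P = 29.7/(0.267×0.653) = 170.35 g/s.
Recycle N = 0.347×170.35 = 59.11 g/s.

59.11 g/s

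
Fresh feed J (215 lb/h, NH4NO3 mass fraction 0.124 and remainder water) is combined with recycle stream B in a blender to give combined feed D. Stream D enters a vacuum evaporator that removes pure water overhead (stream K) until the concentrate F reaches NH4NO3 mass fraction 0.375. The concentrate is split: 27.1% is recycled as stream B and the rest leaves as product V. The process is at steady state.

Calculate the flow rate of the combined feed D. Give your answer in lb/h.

Overall NH4NO3 balance (none leaves overhead): NH4NO3 in fresh feed = NH4NO3 in product, i.e. 215×0.124 = (1−0.271)·F·0.375.
F = 26.66/(0.375×0.729) = 97.522 lb/h.
Recycle B = 0.271×97.522 = 26.428 lb/h.
Combined feed D = 215 + 26.428 = 241.43 lb/h.

241.4 lb/h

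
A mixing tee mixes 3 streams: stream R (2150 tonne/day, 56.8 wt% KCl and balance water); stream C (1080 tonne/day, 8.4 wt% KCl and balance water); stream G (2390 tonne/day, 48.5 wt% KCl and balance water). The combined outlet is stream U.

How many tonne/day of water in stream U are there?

water out = water in = 2150×0.432 + 1080×0.916 + 2390×0.515 = 3148.9 tonne/day.

3149 tonne/day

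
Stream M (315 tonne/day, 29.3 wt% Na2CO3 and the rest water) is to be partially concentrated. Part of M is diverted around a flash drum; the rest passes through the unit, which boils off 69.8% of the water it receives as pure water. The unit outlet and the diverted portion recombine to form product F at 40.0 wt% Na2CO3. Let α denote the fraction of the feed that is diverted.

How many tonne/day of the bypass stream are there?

144.3 tonne/day

All 315×0.293 = 92.295 tonne/day of Na2CO3 reaches F, so F = 92.295/0.400 = 230.74 tonne/day and vapour = 84.263 tonne/day.
The evaporator receives (1−α)·315 of feed at 0.707 water and removes 0.698 of that water:
0.698×0.707×(1−α)×315 = 84.263
(1−α) = 84.263/155.45 = 0.5421;  α = 0.4579.
Bypass flow = 0.4579×315 = 144.25 tonne/day.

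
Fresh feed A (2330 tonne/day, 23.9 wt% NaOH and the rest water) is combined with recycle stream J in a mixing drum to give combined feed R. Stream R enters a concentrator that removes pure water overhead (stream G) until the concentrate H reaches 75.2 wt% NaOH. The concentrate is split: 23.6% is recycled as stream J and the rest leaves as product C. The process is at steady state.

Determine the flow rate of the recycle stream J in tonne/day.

Overall NaOH balance (none leaves overhead): NaOH in fresh feed = NaOH in product, i.e. 2330×0.239 = (1−0.236)·H·0.752.
H = 556.87/(0.752×0.764) = 969.27 tonne/day.
Recycle J = 0.236×969.27 = 228.75 tonne/day.

228.7 tonne/day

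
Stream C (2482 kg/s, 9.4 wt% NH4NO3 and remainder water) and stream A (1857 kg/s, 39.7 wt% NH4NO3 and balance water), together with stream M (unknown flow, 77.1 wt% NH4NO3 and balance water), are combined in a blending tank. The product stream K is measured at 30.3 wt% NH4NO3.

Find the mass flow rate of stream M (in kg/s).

735.4 kg/s

Let M be the unknown flow. Total out = 4339 + M.
NH4NO3 balance: 970.54 + 0.771·M = 0.303·(4339 + M)
(0.771 − 0.303)·M = 0.303×4339 − 970.54 = 344.18
M = 344.18 / 0.468 = 735.43 kg/s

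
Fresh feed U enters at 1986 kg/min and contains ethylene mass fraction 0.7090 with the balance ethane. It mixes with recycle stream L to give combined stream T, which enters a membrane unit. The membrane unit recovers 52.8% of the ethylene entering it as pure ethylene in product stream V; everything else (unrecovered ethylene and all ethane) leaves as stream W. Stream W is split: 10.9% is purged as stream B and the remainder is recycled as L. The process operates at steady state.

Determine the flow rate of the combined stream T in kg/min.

ethane enters only via U and leaves only via the purge: 1986×0.291 = 0.109×(ethane in W), and the membrane unit passes all ethane, so ethane in T = ethane in W = 5302.1 kg/min.
ethylene in T: m_A = 1986×0.709 + (1−0.109)·(1−0.528)·m_A, so m_A = 1408.1/0.5794 = 2430 kg/min.
T = 2430 + 5302.1 = 7732.1 kg/min.

7732 kg/min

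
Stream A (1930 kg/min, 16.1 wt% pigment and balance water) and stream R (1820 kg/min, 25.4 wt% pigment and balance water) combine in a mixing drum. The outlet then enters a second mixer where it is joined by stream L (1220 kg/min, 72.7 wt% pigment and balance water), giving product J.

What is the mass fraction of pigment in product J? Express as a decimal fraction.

Overall, product flow = 4970 kg/min.
pigment in = 1930×0.161 + 1820×0.254 + 1220×0.727 = 1660 kg/min.
pigment fraction in J = 0.3340.

0.3340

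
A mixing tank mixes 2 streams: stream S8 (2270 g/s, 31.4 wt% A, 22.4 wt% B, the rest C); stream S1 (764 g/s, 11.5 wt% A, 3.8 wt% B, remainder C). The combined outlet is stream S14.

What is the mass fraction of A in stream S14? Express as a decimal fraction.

0.2639

Total flow out = 2270 + 764 = 3034 g/s.
A in = 2270×0.314 + 764×0.115 = 800.64 g/s.
A mass fraction in S14 = 800.64/3034 = 0.2639.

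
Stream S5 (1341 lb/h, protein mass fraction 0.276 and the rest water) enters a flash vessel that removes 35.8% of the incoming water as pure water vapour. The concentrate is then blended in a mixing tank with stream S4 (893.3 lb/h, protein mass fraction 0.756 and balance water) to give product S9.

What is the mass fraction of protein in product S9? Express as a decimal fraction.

Vapour removed = 0.358×0.724×1341 = 347.58 lb/h; concentrate = 993.42 lb/h.
protein reaching the mixer = 370.12 (from concentrate) + 893.3×0.756 = 1045.5 lb/h.
Product flow = 993.42 + 893.3 = 1886.7 lb/h; protein fraction = 0.554.

0.554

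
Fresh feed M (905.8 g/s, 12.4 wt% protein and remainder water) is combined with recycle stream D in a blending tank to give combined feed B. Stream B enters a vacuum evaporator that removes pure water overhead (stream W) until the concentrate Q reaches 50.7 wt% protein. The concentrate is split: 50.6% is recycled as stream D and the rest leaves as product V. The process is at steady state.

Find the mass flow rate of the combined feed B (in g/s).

Overall protein balance (none leaves overhead): protein in fresh feed = protein in product, i.e. 905.8×0.124 = (1−0.506)·Q·0.507.
Q = 112.32/(0.507×0.494) = 448.46 g/s.
Recycle D = 0.506×448.46 = 226.92 g/s.
Combined feed B = 905.8 + 226.92 = 1132.7 g/s.

1133 g/s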